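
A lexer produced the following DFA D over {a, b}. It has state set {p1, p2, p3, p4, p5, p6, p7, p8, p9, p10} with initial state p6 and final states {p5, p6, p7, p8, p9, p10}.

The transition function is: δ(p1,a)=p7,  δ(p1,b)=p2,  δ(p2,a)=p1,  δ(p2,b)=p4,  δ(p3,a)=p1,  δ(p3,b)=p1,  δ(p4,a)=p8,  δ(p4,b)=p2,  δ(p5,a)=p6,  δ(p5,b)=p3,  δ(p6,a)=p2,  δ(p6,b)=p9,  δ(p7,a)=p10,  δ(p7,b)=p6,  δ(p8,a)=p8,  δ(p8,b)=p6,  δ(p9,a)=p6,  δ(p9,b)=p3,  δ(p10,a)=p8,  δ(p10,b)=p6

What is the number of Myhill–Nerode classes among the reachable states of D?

5

First remove the unreachable states {p5}; 9 states remain.
P0 = {p6,p7,p8,p9,p10} | {p1,p2,p3,p4}.
Split {p6,p7,p8,p9,p10} by δ(·,a) → {p7,p8,p9,p10} and {p6}.
Split {p7,p8,p9,p10} by δ(·,a) → {p7,p8,p10} and {p9}.
Refine {p1,p2,p3,p4} on symbol a: members go to different blocks, giving {p1,p4} and {p2,p3}.
Stable partition: {p7,p8,p10} | {p1,p4} | {p6} | {p9} | {p2,p3} — 5 equivalence classes.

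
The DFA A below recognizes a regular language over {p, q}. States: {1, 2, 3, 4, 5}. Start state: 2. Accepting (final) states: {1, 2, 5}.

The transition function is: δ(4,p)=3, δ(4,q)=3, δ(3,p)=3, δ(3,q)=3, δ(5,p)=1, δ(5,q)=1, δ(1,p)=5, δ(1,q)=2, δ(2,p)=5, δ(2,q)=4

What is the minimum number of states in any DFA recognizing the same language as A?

4

Every state is reachable, so we keep all 5.
Start with accepting vs non-accepting: {1,2,5} | {3,4}.
On input q, block {1,2,5} splits into {1,5} and {2}.
Split {1,5} by δ(·,q) → {1} and {5}.
Stable partition: {1} | {3,4} | {2} | {5} — 4 equivalence classes.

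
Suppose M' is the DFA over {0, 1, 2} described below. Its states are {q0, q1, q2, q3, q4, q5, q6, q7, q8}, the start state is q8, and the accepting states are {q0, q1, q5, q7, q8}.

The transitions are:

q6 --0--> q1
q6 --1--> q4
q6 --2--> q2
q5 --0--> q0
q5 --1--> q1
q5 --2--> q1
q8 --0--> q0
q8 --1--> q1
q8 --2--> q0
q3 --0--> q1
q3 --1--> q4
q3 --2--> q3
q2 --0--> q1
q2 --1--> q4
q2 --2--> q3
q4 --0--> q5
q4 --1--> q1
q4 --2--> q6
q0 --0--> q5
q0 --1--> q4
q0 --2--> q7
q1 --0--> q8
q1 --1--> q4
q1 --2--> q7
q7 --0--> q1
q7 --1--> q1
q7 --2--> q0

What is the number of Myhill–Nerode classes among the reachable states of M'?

Initial partition by acceptance: {q0,q1,q5,q7,q8} | {q2,q3,q4,q6}.
On input 1, block {q0,q1,q5,q7,q8} splits into {q5,q7,q8} and {q0,q1}.
Refine {q2,q3,q4,q6} on symbol 0: members go to different blocks, giving {q2,q3,q6} and {q4}.
The partition is now stable with 4 blocks: {q5,q7,q8} | {q2,q3,q6} | {q0,q1} | {q4}.

4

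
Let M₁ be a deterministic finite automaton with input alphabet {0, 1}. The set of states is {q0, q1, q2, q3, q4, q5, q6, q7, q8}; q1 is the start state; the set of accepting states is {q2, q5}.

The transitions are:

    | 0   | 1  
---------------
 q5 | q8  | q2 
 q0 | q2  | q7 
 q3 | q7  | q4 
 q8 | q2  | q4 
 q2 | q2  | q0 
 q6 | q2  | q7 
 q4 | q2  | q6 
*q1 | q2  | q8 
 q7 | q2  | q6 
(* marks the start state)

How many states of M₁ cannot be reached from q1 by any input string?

Starting at q1 and following transitions, the reachable set is {q0, q1, q2, q4, q6, q7, q8}. That leaves q3, q5 unreachable — 2 in total.

2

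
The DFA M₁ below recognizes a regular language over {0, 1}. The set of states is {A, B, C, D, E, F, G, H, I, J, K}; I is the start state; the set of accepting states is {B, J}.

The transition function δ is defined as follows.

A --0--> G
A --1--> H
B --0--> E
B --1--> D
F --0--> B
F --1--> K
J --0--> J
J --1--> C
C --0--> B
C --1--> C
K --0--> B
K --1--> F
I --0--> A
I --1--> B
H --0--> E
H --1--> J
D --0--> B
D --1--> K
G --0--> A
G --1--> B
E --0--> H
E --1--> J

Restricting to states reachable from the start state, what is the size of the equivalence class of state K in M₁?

4

Every state is reachable, so we keep all 11.
Start with accepting vs non-accepting: {B,J} | {A,C,D,E,F,G,H,I,K}.
On input 0, block {B,J} splits into {B} and {J}.
Split {A,C,D,E,F,G,H,I,K} by δ(·,0) → {A,E,G,H,I} and {C,D,F,K}.
On input 1, block {A,E,G,H,I} splits into {E,H} and {G,I} and {A}.
The partition is now stable with 6 blocks: {B} | {E,H} | {J} | {C,D,F,K} | {G,I} | {A}.
The equivalence class containing K is {C,D,F,K}, of size 4.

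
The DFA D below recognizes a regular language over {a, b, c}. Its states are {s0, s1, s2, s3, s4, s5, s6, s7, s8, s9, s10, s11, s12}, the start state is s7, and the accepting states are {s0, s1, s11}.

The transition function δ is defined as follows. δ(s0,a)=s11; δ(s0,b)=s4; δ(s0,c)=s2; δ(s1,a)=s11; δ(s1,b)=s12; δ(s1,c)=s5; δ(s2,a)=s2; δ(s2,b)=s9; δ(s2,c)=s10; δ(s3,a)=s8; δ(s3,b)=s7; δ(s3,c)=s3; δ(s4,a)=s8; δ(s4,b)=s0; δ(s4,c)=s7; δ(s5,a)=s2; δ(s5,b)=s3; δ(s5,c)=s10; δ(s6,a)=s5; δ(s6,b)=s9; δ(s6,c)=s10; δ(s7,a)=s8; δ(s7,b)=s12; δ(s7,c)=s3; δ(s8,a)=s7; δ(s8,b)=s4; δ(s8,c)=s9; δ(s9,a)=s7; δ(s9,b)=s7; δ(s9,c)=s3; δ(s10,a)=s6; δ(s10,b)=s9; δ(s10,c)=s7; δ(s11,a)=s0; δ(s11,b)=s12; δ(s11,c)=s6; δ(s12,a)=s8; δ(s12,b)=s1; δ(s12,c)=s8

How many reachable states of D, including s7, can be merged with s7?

All states are reachable from the start state.
Initial partition by acceptance: {s0,s1,s11} | {s2,s3,s4,s5,s6,s7,s8,s9,s10,s12}.
Split {s2,s3,s4,s5,s6,s7,s8,s9,s10,s12} by δ(·,b) → {s2,s3,s5,s6,s7,s8,s9,s10} and {s4,s12}.
Refine {s2,s3,s5,s6,s7,s8,s9,s10} on symbol b: members go to different blocks, giving {s2,s3,s5,s6,s9,s10} and {s7,s8}.
Split {s2,s3,s5,s6,s9,s10} by δ(·,a) → {s2,s5,s6,s10} and {s3,s9}.
On input c, block {s2,s5,s6,s10} splits into {s2,s5,s6} and {s10}.
Stable partition: {s0,s1,s11} | {s2,s5,s6} | {s4,s12} | {s7,s8} | {s3,s9} | {s10} — 6 equivalence classes.
The equivalence class containing s7 is {s7,s8}, of size 2.

2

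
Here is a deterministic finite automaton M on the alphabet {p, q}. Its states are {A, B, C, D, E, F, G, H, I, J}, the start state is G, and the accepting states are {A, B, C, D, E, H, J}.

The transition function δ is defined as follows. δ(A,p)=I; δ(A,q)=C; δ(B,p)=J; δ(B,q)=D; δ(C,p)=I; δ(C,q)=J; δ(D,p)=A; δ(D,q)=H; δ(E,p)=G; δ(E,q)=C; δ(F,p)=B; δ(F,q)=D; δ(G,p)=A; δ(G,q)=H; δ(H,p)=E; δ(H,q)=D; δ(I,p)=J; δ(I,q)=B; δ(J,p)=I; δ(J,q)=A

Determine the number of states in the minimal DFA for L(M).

3

Reachable states from the start: {A,B,C,D,E,G,H,I,J}. Unreachable: {F} — drop them.
Initial partition by acceptance: {A,B,C,D,E,H,J} | {G,I}.
Split {A,B,C,D,E,H,J} by δ(·,p) → {A,C,E,J} and {B,D,H}.
Stable partition: {A,C,E,J} | {G,I} | {B,D,H} — 3 equivalence classes.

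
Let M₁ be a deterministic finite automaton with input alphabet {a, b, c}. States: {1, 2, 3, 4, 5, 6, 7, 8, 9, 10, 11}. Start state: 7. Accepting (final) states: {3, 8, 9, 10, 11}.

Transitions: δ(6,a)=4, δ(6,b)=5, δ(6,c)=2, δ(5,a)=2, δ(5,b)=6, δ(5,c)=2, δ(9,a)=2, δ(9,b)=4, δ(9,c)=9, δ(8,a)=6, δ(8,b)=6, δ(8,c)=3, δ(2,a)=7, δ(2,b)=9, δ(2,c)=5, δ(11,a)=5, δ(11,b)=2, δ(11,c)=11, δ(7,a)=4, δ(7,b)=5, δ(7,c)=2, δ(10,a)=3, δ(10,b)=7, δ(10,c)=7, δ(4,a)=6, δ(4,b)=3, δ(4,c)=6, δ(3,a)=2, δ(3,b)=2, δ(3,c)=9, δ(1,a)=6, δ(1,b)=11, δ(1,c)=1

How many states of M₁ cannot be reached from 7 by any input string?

4

BFS from 7 reaches {2, 3, 4, 5, 6, 7, 9}; the 4 state(s) 1, 8, 10, 11 are never visited.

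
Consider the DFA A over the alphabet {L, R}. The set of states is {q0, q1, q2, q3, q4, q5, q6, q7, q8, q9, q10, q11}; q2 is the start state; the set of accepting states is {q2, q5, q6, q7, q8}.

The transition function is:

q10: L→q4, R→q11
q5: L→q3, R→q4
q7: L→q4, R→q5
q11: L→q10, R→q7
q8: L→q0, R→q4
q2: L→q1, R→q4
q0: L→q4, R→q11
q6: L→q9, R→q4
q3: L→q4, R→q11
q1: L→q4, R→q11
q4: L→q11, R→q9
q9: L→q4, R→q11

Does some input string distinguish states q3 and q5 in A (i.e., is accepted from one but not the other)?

States {q0,q6,q8} cannot be reached from the start state, so discard them.
Initial partition by acceptance: {q2,q5,q7} | {q1,q3,q4,q9,q10,q11}.
On input R, block {q2,q5,q7} splits into {q2,q5} and {q7}.
On input R, block {q1,q3,q4,q9,q10,q11} splits into {q1,q3,q4,q9,q10} and {q11}.
On input L, block {q1,q3,q4,q9,q10} splits into {q1,q3,q9,q10} and {q4}.
The partition is now stable with 5 blocks: {q2,q5} | {q1,q3,q9,q10} | {q7} | {q11} | {q4}.
q3 and q5 end up in different blocks, so they are distinguishable. For instance, the string 'ε' is accepted from only q5.

Yes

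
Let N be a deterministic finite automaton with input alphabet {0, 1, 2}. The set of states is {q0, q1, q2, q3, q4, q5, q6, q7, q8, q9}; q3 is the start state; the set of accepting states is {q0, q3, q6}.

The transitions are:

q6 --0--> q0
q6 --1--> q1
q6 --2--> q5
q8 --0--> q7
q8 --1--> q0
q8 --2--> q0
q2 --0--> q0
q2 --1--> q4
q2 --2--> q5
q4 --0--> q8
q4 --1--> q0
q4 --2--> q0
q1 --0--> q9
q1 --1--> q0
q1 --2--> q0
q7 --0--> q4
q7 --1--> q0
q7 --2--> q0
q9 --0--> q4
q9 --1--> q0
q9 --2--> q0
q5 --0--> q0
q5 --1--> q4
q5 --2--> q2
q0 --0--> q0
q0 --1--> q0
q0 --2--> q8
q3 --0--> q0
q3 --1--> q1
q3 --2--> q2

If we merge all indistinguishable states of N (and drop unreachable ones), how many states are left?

4

States {q6} cannot be reached from the start state, so discard them.
Initial partition by acceptance: {q0,q3} | {q1,q2,q4,q5,q7,q8,q9}.
On input 1, block {q0,q3} splits into {q0} and {q3}.
Refine {q1,q2,q4,q5,q7,q8,q9} on symbol 0: members go to different blocks, giving {q1,q4,q7,q8,q9} and {q2,q5}.
Stable partition: {q0} | {q1,q4,q7,q8,q9} | {q3} | {q2,q5} — 4 equivalence classes.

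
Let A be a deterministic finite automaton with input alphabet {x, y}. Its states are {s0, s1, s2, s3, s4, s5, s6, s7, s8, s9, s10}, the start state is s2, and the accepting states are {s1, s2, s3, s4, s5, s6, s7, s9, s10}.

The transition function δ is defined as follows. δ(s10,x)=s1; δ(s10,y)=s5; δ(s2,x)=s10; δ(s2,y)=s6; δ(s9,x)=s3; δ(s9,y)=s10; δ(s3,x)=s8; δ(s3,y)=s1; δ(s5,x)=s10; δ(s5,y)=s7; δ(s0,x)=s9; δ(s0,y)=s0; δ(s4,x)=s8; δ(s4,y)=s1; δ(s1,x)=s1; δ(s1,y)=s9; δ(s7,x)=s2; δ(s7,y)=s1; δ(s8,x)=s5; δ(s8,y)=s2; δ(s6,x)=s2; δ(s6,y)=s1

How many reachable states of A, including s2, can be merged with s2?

States {s0,s4} cannot be reached from the start state, so discard them.
P0 = {s1,s2,s3,s5,s6,s7,s9,s10} | {s8}.
Refine {s1,s2,s3,s5,s6,s7,s9,s10} on symbol x: members go to different blocks, giving {s1,s2,s5,s6,s7,s9,s10} and {s3}.
On input x, block {s1,s2,s5,s6,s7,s9,s10} splits into {s1,s2,s5,s6,s7,s10} and {s9}.
Refine {s1,s2,s5,s6,s7,s10} on symbol y: members go to different blocks, giving {s2,s5,s6,s7,s10} and {s1}.
Split {s2,s5,s6,s7,s10} by δ(·,x) → {s2,s5,s6,s7} and {s10}.
On input x, block {s2,s5,s6,s7} splits into {s2,s5} and {s6,s7}.
Stable partition: {s2,s5} | {s8} | {s3} | {s9} | {s1} | {s10} | {s6,s7} — 7 equivalence classes.
State s2 belongs to the block {s2,s5}, which has 2 states.

2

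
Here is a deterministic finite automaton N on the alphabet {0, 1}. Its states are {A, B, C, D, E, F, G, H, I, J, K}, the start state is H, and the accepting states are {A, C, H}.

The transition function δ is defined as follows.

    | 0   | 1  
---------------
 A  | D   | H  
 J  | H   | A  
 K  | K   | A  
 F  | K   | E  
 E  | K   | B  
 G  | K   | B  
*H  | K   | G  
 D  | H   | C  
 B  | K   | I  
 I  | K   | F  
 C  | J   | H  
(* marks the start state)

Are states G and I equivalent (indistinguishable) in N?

Yes

All states are reachable from the start state.
Start with accepting vs non-accepting: {A,C,H} | {B,D,E,F,G,I,J,K}.
Refine {A,C,H} on symbol 1: members go to different blocks, giving {A,C} and {H}.
On input 0, block {B,D,E,F,G,I,J,K} splits into {B,E,F,G,I,K} and {D,J}.
On input 1, block {B,E,F,G,I,K} splits into {B,E,F,G,I} and {K}.
No further refinement is possible. Final partition (5 blocks): {A,C} | {B,E,F,G,I} | {H} | {D,J} | {K}.
G and I lie in the same block of the stable partition, so they are equivalent — no string distinguishes them.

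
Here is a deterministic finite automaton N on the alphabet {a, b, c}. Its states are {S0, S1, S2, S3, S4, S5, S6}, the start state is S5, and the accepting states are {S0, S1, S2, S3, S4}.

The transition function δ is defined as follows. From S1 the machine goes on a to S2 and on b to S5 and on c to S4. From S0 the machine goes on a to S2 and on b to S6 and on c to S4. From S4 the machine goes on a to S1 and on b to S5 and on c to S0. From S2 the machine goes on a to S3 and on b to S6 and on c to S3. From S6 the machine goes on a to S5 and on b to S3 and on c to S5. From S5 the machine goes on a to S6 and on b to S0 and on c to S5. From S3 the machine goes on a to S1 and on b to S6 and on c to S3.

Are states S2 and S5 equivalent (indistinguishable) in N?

No

All states are reachable from the start state.
Start with accepting vs non-accepting: {S0,S1,S2,S3,S4} | {S5,S6}.
No further refinement is possible. Final partition (2 blocks): {S0,S1,S2,S3,S4} | {S5,S6}.
S2 and S5 end up in different blocks, so they are distinguishable. For instance, the string 'ε' is accepted from only S2.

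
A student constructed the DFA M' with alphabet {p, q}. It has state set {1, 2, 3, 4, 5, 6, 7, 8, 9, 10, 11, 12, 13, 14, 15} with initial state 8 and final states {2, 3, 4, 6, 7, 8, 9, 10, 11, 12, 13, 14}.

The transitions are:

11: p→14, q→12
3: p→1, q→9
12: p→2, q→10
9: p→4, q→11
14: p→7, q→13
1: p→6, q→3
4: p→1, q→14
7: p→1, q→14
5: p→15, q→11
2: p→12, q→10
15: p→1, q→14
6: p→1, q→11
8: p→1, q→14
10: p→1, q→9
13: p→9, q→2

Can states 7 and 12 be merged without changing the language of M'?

First remove the unreachable states {5,15}; 13 states remain.
Start with accepting vs non-accepting: {2,3,4,6,7,8,9,10,11,12,13,14} | {1}.
Split {2,3,4,6,7,8,9,10,11,12,13,14} by δ(·,p) → {2,9,11,12,13,14} and {3,4,6,7,8,10}.
On input p, block {2,9,11,12,13,14} splits into {2,11,12,13} and {9,14}.
Refine {2,11,12,13} on symbol p: members go to different blocks, giving {2,12} and {11,13}.
Refine {3,4,6,7,8,10} on symbol q: members go to different blocks, giving {3,4,7,8,10} and {6}.
The partition is now stable with 6 blocks: {2,12} | {1} | {3,4,7,8,10} | {9,14} | {11,13} | {6}.
7 and 12 end up in different blocks, so they are distinguishable. For instance, the string 'p' is accepted from only 12.

No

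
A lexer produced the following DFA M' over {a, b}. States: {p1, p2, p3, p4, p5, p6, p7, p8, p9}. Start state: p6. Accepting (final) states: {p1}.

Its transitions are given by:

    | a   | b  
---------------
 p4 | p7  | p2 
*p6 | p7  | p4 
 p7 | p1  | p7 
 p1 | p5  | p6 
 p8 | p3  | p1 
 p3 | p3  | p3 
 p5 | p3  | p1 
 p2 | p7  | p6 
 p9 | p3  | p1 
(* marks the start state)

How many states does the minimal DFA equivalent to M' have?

5

Reachable states from the start: {p1,p2,p3,p4,p5,p6,p7}. Unreachable: {p8,p9} — drop them.
Start with accepting vs non-accepting: {p1} | {p2,p3,p4,p5,p6,p7}.
Refine {p2,p3,p4,p5,p6,p7} on symbol a: members go to different blocks, giving {p2,p3,p4,p5,p6} and {p7}.
Split {p2,p3,p4,p5,p6} by δ(·,a) → {p2,p4,p6} and {p3,p5}.
Split {p3,p5} by δ(·,b) → {p3} and {p5}.
The partition is now stable with 5 blocks: {p1} | {p2,p4,p6} | {p7} | {p3} | {p5}.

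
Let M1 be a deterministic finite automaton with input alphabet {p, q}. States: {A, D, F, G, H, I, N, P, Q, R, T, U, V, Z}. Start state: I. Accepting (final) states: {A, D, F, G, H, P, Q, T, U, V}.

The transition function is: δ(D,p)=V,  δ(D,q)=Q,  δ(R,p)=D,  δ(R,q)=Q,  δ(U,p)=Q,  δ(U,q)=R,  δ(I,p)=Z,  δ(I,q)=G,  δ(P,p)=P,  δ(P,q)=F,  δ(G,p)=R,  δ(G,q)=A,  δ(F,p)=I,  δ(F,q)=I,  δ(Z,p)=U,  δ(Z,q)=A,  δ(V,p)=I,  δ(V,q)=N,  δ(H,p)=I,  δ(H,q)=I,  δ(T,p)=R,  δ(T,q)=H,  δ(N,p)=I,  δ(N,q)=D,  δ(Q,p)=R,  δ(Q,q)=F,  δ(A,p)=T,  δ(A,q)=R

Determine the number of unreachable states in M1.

Starting at I and following transitions, the reachable set is {A, D, F, G, H, I, N, Q, R, T, U, V, Z}. That leaves P unreachable — 1 in total.

1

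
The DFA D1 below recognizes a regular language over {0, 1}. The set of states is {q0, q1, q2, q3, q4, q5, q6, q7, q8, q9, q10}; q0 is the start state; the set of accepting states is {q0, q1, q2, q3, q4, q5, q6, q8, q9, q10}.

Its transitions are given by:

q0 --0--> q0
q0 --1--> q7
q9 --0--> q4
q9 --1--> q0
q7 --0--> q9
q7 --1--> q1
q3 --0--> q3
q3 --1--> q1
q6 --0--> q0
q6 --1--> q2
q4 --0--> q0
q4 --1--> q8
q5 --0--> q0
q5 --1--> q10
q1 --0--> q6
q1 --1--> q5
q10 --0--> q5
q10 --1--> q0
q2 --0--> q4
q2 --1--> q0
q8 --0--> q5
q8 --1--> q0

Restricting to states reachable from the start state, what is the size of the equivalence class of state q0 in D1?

States {q3} cannot be reached from the start state, so discard them.
P0 = {q0,q1,q2,q4,q5,q6,q8,q9,q10} | {q7}.
Split {q0,q1,q2,q4,q5,q6,q8,q9,q10} by δ(·,1) → {q1,q2,q4,q5,q6,q8,q9,q10} and {q0}.
On input 0, block {q1,q2,q4,q5,q6,q8,q9,q10} splits into {q1,q2,q8,q9,q10} and {q4,q5,q6}.
Split {q1,q2,q8,q9,q10} by δ(·,1) → {q2,q8,q9,q10} and {q1}.
Stable partition: {q2,q8,q9,q10} | {q7} | {q0} | {q4,q5,q6} | {q1} — 5 equivalence classes.
State q0 belongs to the block {q0}, which has 1 states.

1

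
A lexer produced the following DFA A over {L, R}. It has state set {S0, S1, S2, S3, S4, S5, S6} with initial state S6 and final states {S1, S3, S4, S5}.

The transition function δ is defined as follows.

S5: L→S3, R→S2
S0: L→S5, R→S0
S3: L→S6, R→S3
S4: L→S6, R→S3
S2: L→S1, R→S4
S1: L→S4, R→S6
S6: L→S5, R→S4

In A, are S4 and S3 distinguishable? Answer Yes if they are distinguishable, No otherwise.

No

States {S0} cannot be reached from the start state, so discard them.
P0 = {S1,S3,S4,S5} | {S2,S6}.
On input L, block {S1,S3,S4,S5} splits into {S1,S5} and {S3,S4}.
Stable partition: {S1,S5} | {S2,S6} | {S3,S4} — 3 equivalence classes.
S4 and S3 lie in the same block of the stable partition, so they are equivalent — no string distinguishes them.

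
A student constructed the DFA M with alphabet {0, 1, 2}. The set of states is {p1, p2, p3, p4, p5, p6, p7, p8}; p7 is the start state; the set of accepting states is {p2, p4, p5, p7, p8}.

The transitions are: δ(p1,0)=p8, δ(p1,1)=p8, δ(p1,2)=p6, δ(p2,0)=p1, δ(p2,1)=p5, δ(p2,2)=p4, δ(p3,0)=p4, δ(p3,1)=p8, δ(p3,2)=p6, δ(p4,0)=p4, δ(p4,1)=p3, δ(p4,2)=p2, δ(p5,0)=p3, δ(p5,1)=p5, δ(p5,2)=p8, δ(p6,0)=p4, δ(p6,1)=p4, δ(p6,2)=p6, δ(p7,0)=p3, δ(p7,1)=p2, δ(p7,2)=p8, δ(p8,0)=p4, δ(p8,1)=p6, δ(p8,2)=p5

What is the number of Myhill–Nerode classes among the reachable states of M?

All states are reachable from the start state.
Start with accepting vs non-accepting: {p2,p4,p5,p7,p8} | {p1,p3,p6}.
Split {p2,p4,p5,p7,p8} by δ(·,0) → {p2,p5,p7} and {p4,p8}.
No further refinement is possible. Final partition (3 blocks): {p2,p5,p7} | {p1,p3,p6} | {p4,p8}.

3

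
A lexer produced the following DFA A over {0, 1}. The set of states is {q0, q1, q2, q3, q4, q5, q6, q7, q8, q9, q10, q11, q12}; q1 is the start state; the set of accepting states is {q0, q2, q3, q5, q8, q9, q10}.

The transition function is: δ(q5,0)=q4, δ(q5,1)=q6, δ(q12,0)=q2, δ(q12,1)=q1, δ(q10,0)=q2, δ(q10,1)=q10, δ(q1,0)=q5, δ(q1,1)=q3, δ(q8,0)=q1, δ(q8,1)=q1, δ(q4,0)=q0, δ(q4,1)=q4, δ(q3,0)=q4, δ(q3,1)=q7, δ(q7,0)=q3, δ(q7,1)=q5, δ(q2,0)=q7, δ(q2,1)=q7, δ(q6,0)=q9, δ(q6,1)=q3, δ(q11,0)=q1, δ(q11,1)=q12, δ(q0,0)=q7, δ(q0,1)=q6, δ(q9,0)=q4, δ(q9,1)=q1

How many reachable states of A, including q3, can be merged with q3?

First remove the unreachable states {q2,q8,q10,q11,q12}; 8 states remain.
Start with accepting vs non-accepting: {q0,q3,q5,q9} | {q1,q4,q6,q7}.
Refine {q1,q4,q6,q7} on symbol 1: members go to different blocks, giving {q1,q6,q7} and {q4}.
Split {q0,q3,q5,q9} by δ(·,0) → {q3,q5,q9} and {q0}.
Stable partition: {q3,q5,q9} | {q1,q6,q7} | {q4} | {q0} — 4 equivalence classes.
The equivalence class containing q3 is {q3,q5,q9}, of size 3.

3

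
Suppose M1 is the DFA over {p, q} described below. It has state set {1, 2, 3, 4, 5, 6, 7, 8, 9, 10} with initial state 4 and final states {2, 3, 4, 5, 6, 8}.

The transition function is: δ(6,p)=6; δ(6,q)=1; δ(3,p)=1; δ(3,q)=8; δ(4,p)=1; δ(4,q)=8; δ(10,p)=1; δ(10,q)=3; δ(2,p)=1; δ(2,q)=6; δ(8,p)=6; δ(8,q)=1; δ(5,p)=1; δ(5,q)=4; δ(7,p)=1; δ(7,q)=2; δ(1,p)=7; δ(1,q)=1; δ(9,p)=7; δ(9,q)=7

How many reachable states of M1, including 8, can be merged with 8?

States {3,5,9,10} cannot be reached from the start state, so discard them.
P0 = {2,4,6,8} | {1,7}.
Split {2,4,6,8} by δ(·,p) → {2,4} and {6,8}.
Split {1,7} by δ(·,q) → {1} and {7}.
Stable partition: {2,4} | {1} | {6,8} | {7} — 4 equivalence classes.
State 8 belongs to the block {6,8}, which has 2 states.

2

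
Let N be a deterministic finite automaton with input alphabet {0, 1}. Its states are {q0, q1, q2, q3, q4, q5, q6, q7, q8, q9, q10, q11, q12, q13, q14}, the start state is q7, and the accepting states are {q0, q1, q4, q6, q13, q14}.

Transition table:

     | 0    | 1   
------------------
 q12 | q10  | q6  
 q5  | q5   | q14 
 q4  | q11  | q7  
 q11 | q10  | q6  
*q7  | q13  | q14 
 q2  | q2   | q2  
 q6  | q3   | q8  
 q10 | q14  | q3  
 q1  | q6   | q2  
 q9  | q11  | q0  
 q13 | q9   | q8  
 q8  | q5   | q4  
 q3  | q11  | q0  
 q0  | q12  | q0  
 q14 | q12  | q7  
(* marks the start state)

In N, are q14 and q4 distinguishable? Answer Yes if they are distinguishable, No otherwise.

First remove the unreachable states {q1,q2}; 13 states remain.
P0 = {q0,q4,q6,q13,q14} | {q3,q5,q7,q8,q9,q10,q11,q12}.
Refine {q0,q4,q6,q13,q14} on symbol 1: members go to different blocks, giving {q4,q6,q13,q14} and {q0}.
On input 0, block {q3,q5,q7,q8,q9,q10,q11,q12} splits into {q3,q5,q8,q9,q11,q12} and {q7,q10}.
Refine {q4,q6,q13,q14} on symbol 1: members go to different blocks, giving {q4,q14} and {q6,q13}.
Split {q3,q5,q8,q9,q11,q12} by δ(·,0) → {q3,q5,q8,q9} and {q11,q12}.
Refine {q3,q5,q8,q9} on symbol 0: members go to different blocks, giving {q3,q9} and {q5,q8}.
Refine {q7,q10} on symbol 0: members go to different blocks, giving {q7} and {q10}.
The partition is now stable with 8 blocks: {q4,q14} | {q3,q9} | {q0} | {q7} | {q6,q13} | {q11,q12} | {q5,q8} | {q10}.
q14 and q4 lie in the same block of the stable partition, so they are equivalent — no string distinguishes them.

No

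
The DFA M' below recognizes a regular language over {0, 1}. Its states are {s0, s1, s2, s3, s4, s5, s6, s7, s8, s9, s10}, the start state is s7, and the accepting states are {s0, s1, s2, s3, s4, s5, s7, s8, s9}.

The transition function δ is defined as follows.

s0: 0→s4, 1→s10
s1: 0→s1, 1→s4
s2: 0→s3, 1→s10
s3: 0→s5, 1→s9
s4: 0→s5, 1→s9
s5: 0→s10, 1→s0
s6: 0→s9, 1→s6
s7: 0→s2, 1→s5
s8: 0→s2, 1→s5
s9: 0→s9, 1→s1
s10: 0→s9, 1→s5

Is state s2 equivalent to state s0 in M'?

First remove the unreachable states {s6,s8}; 9 states remain.
Initial partition by acceptance: {s0,s1,s2,s3,s4,s5,s7,s9} | {s10}.
On input 0, block {s0,s1,s2,s3,s4,s5,s7,s9} splits into {s0,s1,s2,s3,s4,s7,s9} and {s5}.
Refine {s0,s1,s2,s3,s4,s7,s9} on symbol 0: members go to different blocks, giving {s0,s1,s2,s7,s9} and {s3,s4}.
On input 0, block {s0,s1,s2,s7,s9} splits into {s1,s7,s9} and {s0,s2}.
Refine {s1,s7,s9} on symbol 0: members go to different blocks, giving {s1,s9} and {s7}.
On input 1, block {s1,s9} splits into {s1} and {s9}.
No further refinement is possible. Final partition (7 blocks): {s1} | {s10} | {s5} | {s3,s4} | {s0,s2} | {s7} | {s9}.
s2 and s0 lie in the same block of the stable partition, so they are equivalent — no string distinguishes them.

Yes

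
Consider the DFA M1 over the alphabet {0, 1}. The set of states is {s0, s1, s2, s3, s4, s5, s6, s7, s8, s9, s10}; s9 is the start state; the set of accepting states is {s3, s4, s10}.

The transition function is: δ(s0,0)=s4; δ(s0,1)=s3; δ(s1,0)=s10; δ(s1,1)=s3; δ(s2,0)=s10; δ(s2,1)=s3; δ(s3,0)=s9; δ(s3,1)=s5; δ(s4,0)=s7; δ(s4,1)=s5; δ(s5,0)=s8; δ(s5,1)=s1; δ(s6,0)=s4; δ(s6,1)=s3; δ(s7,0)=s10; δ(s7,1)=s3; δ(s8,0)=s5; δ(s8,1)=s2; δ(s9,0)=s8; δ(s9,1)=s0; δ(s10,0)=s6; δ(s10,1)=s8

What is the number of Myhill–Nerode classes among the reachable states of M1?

4

Every state is reachable, so we keep all 11.
Start with accepting vs non-accepting: {s3,s4,s10} | {s0,s1,s2,s5,s6,s7,s8,s9}.
Split {s0,s1,s2,s5,s6,s7,s8,s9} by δ(·,0) → {s0,s1,s2,s6,s7} and {s5,s8,s9}.
Refine {s3,s4,s10} on symbol 0: members go to different blocks, giving {s4,s10} and {s3}.
The partition is now stable with 4 blocks: {s4,s10} | {s0,s1,s2,s6,s7} | {s5,s8,s9} | {s3}.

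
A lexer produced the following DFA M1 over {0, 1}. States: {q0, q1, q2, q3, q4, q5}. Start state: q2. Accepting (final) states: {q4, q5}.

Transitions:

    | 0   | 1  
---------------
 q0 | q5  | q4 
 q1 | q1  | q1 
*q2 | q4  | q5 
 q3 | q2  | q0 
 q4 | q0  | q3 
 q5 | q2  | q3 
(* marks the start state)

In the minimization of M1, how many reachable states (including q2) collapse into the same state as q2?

First remove the unreachable states {q1}; 5 states remain.
P0 = {q4,q5} | {q0,q2,q3}.
Split {q0,q2,q3} by δ(·,0) → {q0,q2} and {q3}.
No further refinement is possible. Final partition (3 blocks): {q4,q5} | {q0,q2} | {q3}.
The equivalence class containing q2 is {q0,q2}, of size 2.

2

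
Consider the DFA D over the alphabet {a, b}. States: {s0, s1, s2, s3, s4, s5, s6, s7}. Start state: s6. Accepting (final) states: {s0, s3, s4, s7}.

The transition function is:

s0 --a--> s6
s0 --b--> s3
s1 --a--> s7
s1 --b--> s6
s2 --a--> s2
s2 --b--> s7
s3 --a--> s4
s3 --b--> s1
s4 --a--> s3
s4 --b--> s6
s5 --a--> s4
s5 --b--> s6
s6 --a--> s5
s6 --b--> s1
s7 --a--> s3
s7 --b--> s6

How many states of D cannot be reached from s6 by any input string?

Starting at s6 and following transitions, the reachable set is {s1, s3, s4, s5, s6, s7}. That leaves s0, s2 unreachable — 2 in total.

2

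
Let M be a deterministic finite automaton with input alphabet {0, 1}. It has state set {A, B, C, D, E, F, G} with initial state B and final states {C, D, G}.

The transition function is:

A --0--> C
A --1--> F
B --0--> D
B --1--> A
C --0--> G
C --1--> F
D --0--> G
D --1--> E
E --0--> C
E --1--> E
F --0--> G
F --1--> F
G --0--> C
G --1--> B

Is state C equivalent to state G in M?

Yes

Every state is reachable, so we keep all 7.
P0 = {C,D,G} | {A,B,E,F}.
The partition is now stable with 2 blocks: {C,D,G} | {A,B,E,F}.
C and G lie in the same block of the stable partition, so they are equivalent — no string distinguishes them.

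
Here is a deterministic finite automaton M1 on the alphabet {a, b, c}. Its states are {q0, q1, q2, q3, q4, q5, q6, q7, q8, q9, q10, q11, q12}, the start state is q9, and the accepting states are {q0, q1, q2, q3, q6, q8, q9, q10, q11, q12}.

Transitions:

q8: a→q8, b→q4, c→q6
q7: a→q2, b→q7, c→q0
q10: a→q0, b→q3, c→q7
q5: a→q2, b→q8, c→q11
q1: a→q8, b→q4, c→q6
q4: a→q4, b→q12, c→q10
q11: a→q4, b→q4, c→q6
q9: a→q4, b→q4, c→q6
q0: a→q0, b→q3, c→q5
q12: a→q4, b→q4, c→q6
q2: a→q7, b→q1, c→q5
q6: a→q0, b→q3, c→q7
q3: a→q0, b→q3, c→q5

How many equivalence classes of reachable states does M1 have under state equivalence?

Start with accepting vs non-accepting: {q0,q1,q2,q3,q6,q8,q9,q10,q11,q12} | {q4,q5,q7}.
On input a, block {q0,q1,q2,q3,q6,q8,q9,q10,q11,q12} splits into {q0,q1,q3,q6,q8,q10} and {q2,q9,q11,q12}.
On input b, block {q0,q1,q3,q6,q8,q10} splits into {q0,q3,q6,q10} and {q1,q8}.
On input a, block {q4,q5,q7} splits into {q5,q7} and {q4}.
Split {q5,q7} by δ(·,b) → {q5} and {q7}.
On input c, block {q0,q3,q6,q10} splits into {q0,q3} and {q6,q10}.
On input a, block {q2,q9,q11,q12} splits into {q9,q11,q12} and {q2}.
No further refinement is possible. Final partition (8 blocks): {q0,q3} | {q5} | {q9,q11,q12} | {q1,q8} | {q4} | {q7} | {q6,q10} | {q2}.

8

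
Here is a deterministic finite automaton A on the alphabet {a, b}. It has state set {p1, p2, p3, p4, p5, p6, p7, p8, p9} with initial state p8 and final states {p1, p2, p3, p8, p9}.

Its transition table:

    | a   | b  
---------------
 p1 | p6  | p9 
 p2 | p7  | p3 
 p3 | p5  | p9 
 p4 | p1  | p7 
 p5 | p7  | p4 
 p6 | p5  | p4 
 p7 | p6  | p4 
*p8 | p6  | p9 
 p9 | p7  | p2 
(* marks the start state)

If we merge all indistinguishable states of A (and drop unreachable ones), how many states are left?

3

All states are reachable from the start state.
Initial partition by acceptance: {p1,p2,p3,p8,p9} | {p4,p5,p6,p7}.
Refine {p4,p5,p6,p7} on symbol a: members go to different blocks, giving {p5,p6,p7} and {p4}.
Stable partition: {p1,p2,p3,p8,p9} | {p5,p6,p7} | {p4} — 3 equivalence classes.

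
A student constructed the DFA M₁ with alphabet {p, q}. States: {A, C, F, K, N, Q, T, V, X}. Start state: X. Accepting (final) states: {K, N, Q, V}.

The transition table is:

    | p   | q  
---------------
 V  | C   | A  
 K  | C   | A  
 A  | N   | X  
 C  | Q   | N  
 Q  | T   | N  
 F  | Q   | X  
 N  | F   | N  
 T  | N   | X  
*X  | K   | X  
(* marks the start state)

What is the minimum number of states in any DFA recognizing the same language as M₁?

Reachable states from the start: {A,C,F,K,N,Q,T,X}. Unreachable: {V} — drop them.
Start with accepting vs non-accepting: {K,N,Q} | {A,C,F,T,X}.
Refine {K,N,Q} on symbol q: members go to different blocks, giving {N,Q} and {K}.
Refine {A,C,F,T,X} on symbol p: members go to different blocks, giving {A,C,F,T} and {X}.
Split {A,C,F,T} by δ(·,q) → {A,F,T} and {C}.
The partition is now stable with 5 blocks: {N,Q} | {A,F,T} | {K} | {X} | {C}.

5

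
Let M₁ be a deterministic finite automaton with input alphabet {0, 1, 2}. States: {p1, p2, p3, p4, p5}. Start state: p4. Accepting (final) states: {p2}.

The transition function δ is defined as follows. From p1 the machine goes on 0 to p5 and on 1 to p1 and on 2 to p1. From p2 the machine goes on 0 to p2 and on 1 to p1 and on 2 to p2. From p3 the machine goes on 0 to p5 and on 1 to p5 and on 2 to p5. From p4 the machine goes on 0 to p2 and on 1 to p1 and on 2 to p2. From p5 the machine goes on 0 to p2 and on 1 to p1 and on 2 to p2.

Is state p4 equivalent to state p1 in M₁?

No

Reachable states from the start: {p1,p2,p4,p5}. Unreachable: {p3} — drop them.
P0 = {p2} | {p1,p4,p5}.
Refine {p1,p4,p5} on symbol 0: members go to different blocks, giving {p4,p5} and {p1}.
Stable partition: {p2} | {p4,p5} | {p1} — 3 equivalence classes.
p4 and p1 end up in different blocks, so they are distinguishable. For instance, the string '0' is accepted from only p4.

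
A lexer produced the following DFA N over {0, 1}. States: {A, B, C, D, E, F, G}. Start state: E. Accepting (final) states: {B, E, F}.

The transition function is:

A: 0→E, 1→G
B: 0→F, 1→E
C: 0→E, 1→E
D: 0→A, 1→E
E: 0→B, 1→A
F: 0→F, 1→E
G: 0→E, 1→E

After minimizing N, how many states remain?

Reachable states from the start: {A,B,E,F,G}. Unreachable: {C,D} — drop them.
Start with accepting vs non-accepting: {B,E,F} | {A,G}.
Refine {B,E,F} on symbol 1: members go to different blocks, giving {B,F} and {E}.
Refine {A,G} on symbol 1: members go to different blocks, giving {A} and {G}.
The partition is now stable with 4 blocks: {B,F} | {A} | {E} | {G}.

4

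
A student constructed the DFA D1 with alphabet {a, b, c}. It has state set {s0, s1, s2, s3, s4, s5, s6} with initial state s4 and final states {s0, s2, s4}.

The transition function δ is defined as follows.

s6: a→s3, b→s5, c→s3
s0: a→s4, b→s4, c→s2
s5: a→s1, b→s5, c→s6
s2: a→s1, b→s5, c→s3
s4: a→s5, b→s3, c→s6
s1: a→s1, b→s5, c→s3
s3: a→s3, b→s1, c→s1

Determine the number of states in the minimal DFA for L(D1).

Reachable states from the start: {s1,s3,s4,s5,s6}. Unreachable: {s0,s2} — drop them.
Initial partition by acceptance: {s4} | {s1,s3,s5,s6}.
The partition is now stable with 2 blocks: {s4} | {s1,s3,s5,s6}.

2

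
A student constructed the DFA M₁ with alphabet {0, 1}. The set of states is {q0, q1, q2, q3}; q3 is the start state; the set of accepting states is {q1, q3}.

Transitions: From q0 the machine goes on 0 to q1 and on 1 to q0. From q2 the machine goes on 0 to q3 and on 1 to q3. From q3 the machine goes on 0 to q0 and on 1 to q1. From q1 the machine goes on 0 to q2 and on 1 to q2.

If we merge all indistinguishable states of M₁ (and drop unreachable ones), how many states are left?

All states are reachable from the start state.
Initial partition by acceptance: {q1,q3} | {q0,q2}.
Split {q1,q3} by δ(·,1) → {q1} and {q3}.
Split {q0,q2} by δ(·,0) → {q0} and {q2}.
No further refinement is possible. Final partition (4 blocks): {q1} | {q0} | {q3} | {q2}.

4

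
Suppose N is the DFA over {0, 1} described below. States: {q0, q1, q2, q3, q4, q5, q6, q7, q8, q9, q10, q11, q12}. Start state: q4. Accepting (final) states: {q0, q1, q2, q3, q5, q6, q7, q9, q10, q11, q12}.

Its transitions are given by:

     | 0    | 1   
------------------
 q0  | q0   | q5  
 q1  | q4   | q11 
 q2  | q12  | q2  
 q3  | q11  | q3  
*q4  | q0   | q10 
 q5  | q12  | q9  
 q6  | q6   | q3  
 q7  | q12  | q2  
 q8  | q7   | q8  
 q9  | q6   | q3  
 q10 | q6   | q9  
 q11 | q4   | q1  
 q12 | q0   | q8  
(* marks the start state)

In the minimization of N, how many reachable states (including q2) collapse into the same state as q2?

P0 = {q0,q1,q2,q3,q5,q6,q7,q9,q10,q11,q12} | {q4,q8}.
Split {q0,q1,q2,q3,q5,q6,q7,q9,q10,q11,q12} by δ(·,0) → {q0,q2,q3,q5,q6,q7,q9,q10,q12} and {q1,q11}.
On input 0, block {q0,q2,q3,q5,q6,q7,q9,q10,q12} splits into {q0,q2,q5,q6,q7,q9,q10,q12} and {q3}.
On input 1, block {q0,q2,q5,q6,q7,q9,q10,q12} splits into {q0,q2,q5,q7,q10} and {q6,q9} and {q12}.
Split {q0,q2,q5,q7,q10} by δ(·,0) → {q2,q5,q7} and {q0} and {q10}.
Refine {q2,q5,q7} on symbol 1: members go to different blocks, giving {q2,q7} and {q5}.
Split {q4,q8} by δ(·,0) → {q4} and {q8}.
The partition is now stable with 10 blocks: {q2,q7} | {q4} | {q1,q11} | {q3} | {q6,q9} | {q12} | {q0} | {q10} | {q5} | {q8}.
The equivalence class containing q2 is {q2,q7}, of size 2.

2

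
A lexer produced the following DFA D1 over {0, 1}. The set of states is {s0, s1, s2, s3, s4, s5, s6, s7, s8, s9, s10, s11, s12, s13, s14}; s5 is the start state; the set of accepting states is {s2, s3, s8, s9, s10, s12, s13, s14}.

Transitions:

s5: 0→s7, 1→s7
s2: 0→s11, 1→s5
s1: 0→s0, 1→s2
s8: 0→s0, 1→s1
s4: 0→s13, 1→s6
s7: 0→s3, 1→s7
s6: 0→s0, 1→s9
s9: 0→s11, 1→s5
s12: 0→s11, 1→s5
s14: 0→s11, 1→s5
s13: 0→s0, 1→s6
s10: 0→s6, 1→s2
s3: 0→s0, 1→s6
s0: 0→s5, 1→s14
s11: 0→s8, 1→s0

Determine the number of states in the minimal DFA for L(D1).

First remove the unreachable states {s4,s10,s12,s13}; 11 states remain.
Initial partition by acceptance: {s2,s3,s8,s9,s14} | {s0,s1,s5,s6,s7,s11}.
Refine {s0,s1,s5,s6,s7,s11} on symbol 0: members go to different blocks, giving {s0,s1,s5,s6} and {s7,s11}.
Refine {s2,s3,s8,s9,s14} on symbol 0: members go to different blocks, giving {s2,s9,s14} and {s3,s8}.
Split {s0,s1,s5,s6} by δ(·,0) → {s0,s1,s6} and {s5}.
On input 0, block {s0,s1,s6} splits into {s1,s6} and {s0}.
Refine {s7,s11} on symbol 1: members go to different blocks, giving {s7} and {s11}.
The partition is now stable with 7 blocks: {s2,s9,s14} | {s1,s6} | {s7} | {s3,s8} | {s5} | {s0} | {s11}.

7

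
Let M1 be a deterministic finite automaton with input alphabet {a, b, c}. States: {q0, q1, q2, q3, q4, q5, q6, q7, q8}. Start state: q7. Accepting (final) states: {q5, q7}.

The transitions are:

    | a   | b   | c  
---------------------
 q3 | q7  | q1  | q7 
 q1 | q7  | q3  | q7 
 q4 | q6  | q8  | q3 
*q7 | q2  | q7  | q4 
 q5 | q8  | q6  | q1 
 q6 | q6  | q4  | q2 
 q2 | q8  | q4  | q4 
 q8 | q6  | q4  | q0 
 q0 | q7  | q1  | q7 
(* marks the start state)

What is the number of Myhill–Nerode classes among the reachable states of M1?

States {q5} cannot be reached from the start state, so discard them.
Initial partition by acceptance: {q7} | {q0,q1,q2,q3,q4,q6,q8}.
Split {q0,q1,q2,q3,q4,q6,q8} by δ(·,a) → {q2,q4,q6,q8} and {q0,q1,q3}.
Refine {q2,q4,q6,q8} on symbol c: members go to different blocks, giving {q2,q6} and {q4,q8}.
Refine {q2,q6} on symbol a: members go to different blocks, giving {q2} and {q6}.
No further refinement is possible. Final partition (5 blocks): {q7} | {q2} | {q0,q1,q3} | {q4,q8} | {q6}.

5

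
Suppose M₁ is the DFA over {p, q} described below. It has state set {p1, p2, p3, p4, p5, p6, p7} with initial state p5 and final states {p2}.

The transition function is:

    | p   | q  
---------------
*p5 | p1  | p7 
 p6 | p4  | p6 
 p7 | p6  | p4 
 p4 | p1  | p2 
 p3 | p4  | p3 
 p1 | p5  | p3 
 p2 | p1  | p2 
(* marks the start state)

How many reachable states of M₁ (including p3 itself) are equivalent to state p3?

All states are reachable from the start state.
P0 = {p2} | {p1,p3,p4,p5,p6,p7}.
Refine {p1,p3,p4,p5,p6,p7} on symbol q: members go to different blocks, giving {p1,p3,p5,p6,p7} and {p4}.
On input p, block {p1,p3,p5,p6,p7} splits into {p1,p5,p7} and {p3,p6}.
Split {p1,p5,p7} by δ(·,p) → {p1,p5} and {p7}.
On input q, block {p1,p5} splits into {p1} and {p5}.
Stable partition: {p2} | {p1} | {p4} | {p3,p6} | {p7} | {p5} — 6 equivalence classes.
State p3 belongs to the block {p3,p6}, which has 2 states.

2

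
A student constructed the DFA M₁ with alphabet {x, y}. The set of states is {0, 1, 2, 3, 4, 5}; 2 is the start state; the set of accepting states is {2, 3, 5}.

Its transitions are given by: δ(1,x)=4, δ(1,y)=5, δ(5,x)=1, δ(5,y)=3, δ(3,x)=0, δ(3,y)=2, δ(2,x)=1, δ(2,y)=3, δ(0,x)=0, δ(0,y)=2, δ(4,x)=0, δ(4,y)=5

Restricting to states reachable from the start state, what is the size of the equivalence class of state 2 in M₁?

Initial partition by acceptance: {2,3,5} | {0,1,4}.
Stable partition: {2,3,5} | {0,1,4} — 2 equivalence classes.
The equivalence class containing 2 is {2,3,5}, of size 3.

3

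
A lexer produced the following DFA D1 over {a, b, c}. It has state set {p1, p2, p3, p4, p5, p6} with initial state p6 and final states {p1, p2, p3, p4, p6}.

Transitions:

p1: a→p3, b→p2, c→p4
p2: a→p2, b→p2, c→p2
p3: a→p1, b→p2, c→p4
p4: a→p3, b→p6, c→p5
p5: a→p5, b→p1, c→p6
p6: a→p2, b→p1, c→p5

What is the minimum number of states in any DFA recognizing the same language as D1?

5

P0 = {p1,p2,p3,p4,p6} | {p5}.
Split {p1,p2,p3,p4,p6} by δ(·,c) → {p1,p2,p3} and {p4,p6}.
Refine {p1,p2,p3} on symbol c: members go to different blocks, giving {p1,p3} and {p2}.
Split {p4,p6} by δ(·,a) → {p4} and {p6}.
No further refinement is possible. Final partition (5 blocks): {p1,p3} | {p5} | {p4} | {p2} | {p6}.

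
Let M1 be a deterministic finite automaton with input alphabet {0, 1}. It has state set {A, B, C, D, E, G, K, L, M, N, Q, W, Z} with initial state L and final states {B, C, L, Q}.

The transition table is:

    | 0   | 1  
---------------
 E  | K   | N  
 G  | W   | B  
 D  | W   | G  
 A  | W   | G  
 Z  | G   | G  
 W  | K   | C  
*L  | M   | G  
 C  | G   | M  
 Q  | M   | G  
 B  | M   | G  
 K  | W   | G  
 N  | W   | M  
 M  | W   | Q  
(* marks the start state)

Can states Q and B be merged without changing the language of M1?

Yes

Reachable states from the start: {B,C,G,K,L,M,Q,W}. Unreachable: {A,D,E,N,Z} — drop them.
P0 = {B,C,L,Q} | {G,K,M,W}.
Split {G,K,M,W} by δ(·,1) → {G,M,W} and {K}.
Refine {G,M,W} on symbol 0: members go to different blocks, giving {G,M} and {W}.
The partition is now stable with 4 blocks: {B,C,L,Q} | {G,M} | {K} | {W}.
Q and B lie in the same block of the stable partition, so they are equivalent — no string distinguishes them.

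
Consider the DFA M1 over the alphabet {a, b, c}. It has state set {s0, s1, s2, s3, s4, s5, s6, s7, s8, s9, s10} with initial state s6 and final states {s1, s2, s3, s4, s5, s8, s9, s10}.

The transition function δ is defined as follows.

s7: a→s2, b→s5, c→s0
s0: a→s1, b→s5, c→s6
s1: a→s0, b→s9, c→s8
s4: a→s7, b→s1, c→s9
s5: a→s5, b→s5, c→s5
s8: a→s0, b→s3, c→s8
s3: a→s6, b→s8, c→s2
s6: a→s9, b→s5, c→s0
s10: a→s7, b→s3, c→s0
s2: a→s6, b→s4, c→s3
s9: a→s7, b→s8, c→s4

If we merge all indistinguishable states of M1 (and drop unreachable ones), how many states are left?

3

Reachable states from the start: {s0,s1,s2,s3,s4,s5,s6,s7,s8,s9}. Unreachable: {s10} — drop them.
Start with accepting vs non-accepting: {s1,s2,s3,s4,s5,s8,s9} | {s0,s6,s7}.
On input a, block {s1,s2,s3,s4,s5,s8,s9} splits into {s1,s2,s3,s4,s8,s9} and {s5}.
The partition is now stable with 3 blocks: {s1,s2,s3,s4,s8,s9} | {s0,s6,s7} | {s5}.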